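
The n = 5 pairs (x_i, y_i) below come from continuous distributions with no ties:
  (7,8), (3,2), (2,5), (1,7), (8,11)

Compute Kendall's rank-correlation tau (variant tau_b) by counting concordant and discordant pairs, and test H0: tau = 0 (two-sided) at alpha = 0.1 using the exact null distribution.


Step 1: Enumerate the 10 unordered pairs (i,j) with i<j and classify each by sign(x_j-x_i) * sign(y_j-y_i).
  (1,2):dx=-4,dy=-6->C; (1,3):dx=-5,dy=-3->C; (1,4):dx=-6,dy=-1->C; (1,5):dx=+1,dy=+3->C
  (2,3):dx=-1,dy=+3->D; (2,4):dx=-2,dy=+5->D; (2,5):dx=+5,dy=+9->C; (3,4):dx=-1,dy=+2->D
  (3,5):dx=+6,dy=+6->C; (4,5):dx=+7,dy=+4->C
Step 2: C = 7, D = 3, total pairs = 10.
Step 3: tau = (C - D)/(n(n-1)/2) = (7 - 3)/10 = 0.400000.
Step 4: Exact two-sided p-value (enumerate n! = 120 permutations of y under H0): p = 0.483333.
Step 5: alpha = 0.1. fail to reject H0.

tau_b = 0.4000 (C=7, D=3), p = 0.483333, fail to reject H0.


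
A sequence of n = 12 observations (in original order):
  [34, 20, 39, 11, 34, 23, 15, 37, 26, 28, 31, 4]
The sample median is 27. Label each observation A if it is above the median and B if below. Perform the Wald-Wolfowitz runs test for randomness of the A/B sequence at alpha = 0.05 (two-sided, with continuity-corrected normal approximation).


Step 1: Compute median = 27; label A = above, B = below.
Labels in order: ABABABBABAAB  (n_A = 6, n_B = 6)
Step 2: Count runs R = 10.
Step 3: Under H0 (random ordering), E[R] = 2*n_A*n_B/(n_A+n_B) + 1 = 2*6*6/12 + 1 = 7.0000.
        Var[R] = 2*n_A*n_B*(2*n_A*n_B - n_A - n_B) / ((n_A+n_B)^2 * (n_A+n_B-1)) = 4320/1584 = 2.7273.
        SD[R] = 1.6514.
Step 4: Continuity-corrected z = (R - 0.5 - E[R]) / SD[R] = (10 - 0.5 - 7.0000) / 1.6514 = 1.5138.
Step 5: Two-sided p-value via normal approximation = 2*(1 - Phi(|z|)) = 0.130070.
Step 6: alpha = 0.05. fail to reject H0.

R = 10, z = 1.5138, p = 0.130070, fail to reject H0.


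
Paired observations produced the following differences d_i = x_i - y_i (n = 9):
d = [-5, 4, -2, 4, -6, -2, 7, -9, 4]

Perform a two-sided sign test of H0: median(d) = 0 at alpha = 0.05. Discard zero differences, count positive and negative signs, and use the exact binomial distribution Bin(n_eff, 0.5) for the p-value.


Step 1: Discard zero differences. Original n = 9; n_eff = number of nonzero differences = 9.
Nonzero differences (with sign): -5, +4, -2, +4, -6, -2, +7, -9, +4
Step 2: Count signs: positive = 4, negative = 5.
Step 3: Under H0: P(positive) = 0.5, so the number of positives S ~ Bin(9, 0.5).
Step 4: Two-sided exact p-value = sum of Bin(9,0.5) probabilities at or below the observed probability = 1.000000.
Step 5: alpha = 0.05. fail to reject H0.

n_eff = 9, pos = 4, neg = 5, p = 1.000000, fail to reject H0.


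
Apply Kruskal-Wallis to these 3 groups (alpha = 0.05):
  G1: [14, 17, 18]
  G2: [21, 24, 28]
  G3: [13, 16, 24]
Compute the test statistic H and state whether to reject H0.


Step 1: Combine all N = 9 observations and assign midranks.
sorted (value, group, rank): (13,G3,1), (14,G1,2), (16,G3,3), (17,G1,4), (18,G1,5), (21,G2,6), (24,G2,7.5), (24,G3,7.5), (28,G2,9)
Step 2: Sum ranks within each group.
R_1 = 11 (n_1 = 3)
R_2 = 22.5 (n_2 = 3)
R_3 = 11.5 (n_3 = 3)
Step 3: H = 12/(N(N+1)) * sum(R_i^2/n_i) - 3(N+1)
     = 12/(9*10) * (11^2/3 + 22.5^2/3 + 11.5^2/3) - 3*10
     = 0.133333 * 253.167 - 30
     = 3.755556.
Step 4: Ties present; correction factor C = 1 - 6/(9^3 - 9) = 0.991667. Corrected H = 3.755556 / 0.991667 = 3.787115.
Step 5: Under H0, H ~ chi^2(2); p-value = 0.150535.
Step 6: alpha = 0.05. fail to reject H0.

H = 3.7871, df = 2, p = 0.150535, fail to reject H0.


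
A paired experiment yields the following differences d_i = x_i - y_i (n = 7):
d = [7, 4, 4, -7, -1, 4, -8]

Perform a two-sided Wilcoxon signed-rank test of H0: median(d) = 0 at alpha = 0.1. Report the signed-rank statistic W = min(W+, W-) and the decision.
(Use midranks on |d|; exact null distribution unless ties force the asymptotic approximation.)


Step 1: Drop any zero differences (none here) and take |d_i|.
|d| = [7, 4, 4, 7, 1, 4, 8]
Step 2: Midrank |d_i| (ties get averaged ranks).
ranks: |7|->5.5, |4|->3, |4|->3, |7|->5.5, |1|->1, |4|->3, |8|->7
Step 3: Attach original signs; sum ranks with positive sign and with negative sign.
W+ = 5.5 + 3 + 3 + 3 = 14.5
W- = 5.5 + 1 + 7 = 13.5
(Check: W+ + W- = 28 should equal n(n+1)/2 = 28.)
Step 4: Test statistic W = min(W+, W-) = 13.5.
Step 5: Ties in |d|, so use the tie-corrected normal approximation.
        E[W] = n(n+1)/4 = 7*8/4 = 14.
        Tie groups: |d|=4 (t=3), |d|=7 (t=2); sum(t^3 - t) = 30.
        Var[W] = n(n+1)(2n+1)/24 - sum(t^3-t)/48 = 840/24 - 30/48 = 34.375.
        z = (W - E[W]) / sqrt(Var[W]) = (13.5 - 14) / 5.8630 = -0.0853.
        Two-sided p = 2*Phi(z) = 0.932039.
Step 6: alpha = 0.1. fail to reject H0.

W+ = 14.5, W- = 13.5, W = min = 13.5, p = 0.932039, fail to reject H0.


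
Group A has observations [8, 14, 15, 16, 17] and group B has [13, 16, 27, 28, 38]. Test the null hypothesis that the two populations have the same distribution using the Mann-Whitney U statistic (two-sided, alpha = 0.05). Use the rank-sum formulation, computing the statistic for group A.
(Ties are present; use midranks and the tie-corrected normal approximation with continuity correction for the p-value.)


Step 1: Combine and sort all 10 observations; assign midranks.
sorted (value, group): (8,X), (13,Y), (14,X), (15,X), (16,X), (16,Y), (17,X), (27,Y), (28,Y), (38,Y)
ranks: 8->1, 13->2, 14->3, 15->4, 16->5.5, 16->5.5, 17->7, 27->8, 28->9, 38->10
Step 2: Rank sum for X: R1 = 1 + 3 + 4 + 5.5 + 7 = 20.5.
Step 3: U_X = R1 - n1(n1+1)/2 = 20.5 - 5*6/2 = 20.5 - 15 = 5.5.
       U_Y = n1*n2 - U_X = 25 - 5.5 = 19.5.
Step 4: Ties are present, so use the tie-corrected normal approximation (with continuity correction) for the p-value.
Step 5: p-value = 0.173217; compare to alpha = 0.05. fail to reject H0.

U_X = 5.5, p = 0.173217, fail to reject H0 at alpha = 0.05.


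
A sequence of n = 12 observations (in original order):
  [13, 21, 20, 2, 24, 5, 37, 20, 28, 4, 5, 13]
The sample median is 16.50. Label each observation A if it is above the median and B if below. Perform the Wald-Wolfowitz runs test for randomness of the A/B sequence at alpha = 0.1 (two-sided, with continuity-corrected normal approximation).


Step 1: Compute median = 16.50; label A = above, B = below.
Labels in order: BAABABAAABBB  (n_A = 6, n_B = 6)
Step 2: Count runs R = 7.
Step 3: Under H0 (random ordering), E[R] = 2*n_A*n_B/(n_A+n_B) + 1 = 2*6*6/12 + 1 = 7.0000.
        Var[R] = 2*n_A*n_B*(2*n_A*n_B - n_A - n_B) / ((n_A+n_B)^2 * (n_A+n_B-1)) = 4320/1584 = 2.7273.
        SD[R] = 1.6514.
Step 4: R = E[R], so z = 0 with no continuity correction.
Step 5: Two-sided p-value via normal approximation = 2*(1 - Phi(|z|)) = 1.000000.
Step 6: alpha = 0.1. fail to reject H0.

R = 7, z = 0.0000, p = 1.000000, fail to reject H0.


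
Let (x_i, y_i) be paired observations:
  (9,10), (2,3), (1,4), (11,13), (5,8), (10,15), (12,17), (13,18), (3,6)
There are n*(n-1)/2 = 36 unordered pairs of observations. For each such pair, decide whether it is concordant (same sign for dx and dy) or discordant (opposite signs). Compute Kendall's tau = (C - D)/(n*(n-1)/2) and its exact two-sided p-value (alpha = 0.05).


Step 1: Enumerate the 36 unordered pairs (i,j) with i<j and classify each by sign(x_j-x_i) * sign(y_j-y_i).
  (1,2):dx=-7,dy=-7->C; (1,3):dx=-8,dy=-6->C; (1,4):dx=+2,dy=+3->C; (1,5):dx=-4,dy=-2->C
  (1,6):dx=+1,dy=+5->C; (1,7):dx=+3,dy=+7->C; (1,8):dx=+4,dy=+8->C; (1,9):dx=-6,dy=-4->C
  (2,3):dx=-1,dy=+1->D; (2,4):dx=+9,dy=+10->C; (2,5):dx=+3,dy=+5->C; (2,6):dx=+8,dy=+12->C
  (2,7):dx=+10,dy=+14->C; (2,8):dx=+11,dy=+15->C; (2,9):dx=+1,dy=+3->C; (3,4):dx=+10,dy=+9->C
  (3,5):dx=+4,dy=+4->C; (3,6):dx=+9,dy=+11->C; (3,7):dx=+11,dy=+13->C; (3,8):dx=+12,dy=+14->C
  (3,9):dx=+2,dy=+2->C; (4,5):dx=-6,dy=-5->C; (4,6):dx=-1,dy=+2->D; (4,7):dx=+1,dy=+4->C
  (4,8):dx=+2,dy=+5->C; (4,9):dx=-8,dy=-7->C; (5,6):dx=+5,dy=+7->C; (5,7):dx=+7,dy=+9->C
  (5,8):dx=+8,dy=+10->C; (5,9):dx=-2,dy=-2->C; (6,7):dx=+2,dy=+2->C; (6,8):dx=+3,dy=+3->C
  (6,9):dx=-7,dy=-9->C; (7,8):dx=+1,dy=+1->C; (7,9):dx=-9,dy=-11->C; (8,9):dx=-10,dy=-12->C
Step 2: C = 34, D = 2, total pairs = 36.
Step 3: tau = (C - D)/(n(n-1)/2) = (34 - 2)/36 = 0.888889.
Step 4: Exact two-sided p-value (enumerate n! = 362880 permutations of y under H0): p = 0.000243.
Step 5: alpha = 0.05. reject H0.

tau_b = 0.8889 (C=34, D=2), p = 0.000243, reject H0.


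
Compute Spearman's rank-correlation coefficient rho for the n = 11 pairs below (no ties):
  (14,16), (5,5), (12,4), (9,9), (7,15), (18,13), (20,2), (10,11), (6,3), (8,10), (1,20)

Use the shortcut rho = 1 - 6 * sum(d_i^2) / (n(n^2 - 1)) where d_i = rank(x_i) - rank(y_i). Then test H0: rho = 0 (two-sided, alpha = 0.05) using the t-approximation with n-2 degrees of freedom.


Step 1: Rank x and y separately (midranks; no ties here).
rank(x): 14->9, 5->2, 12->8, 9->6, 7->4, 18->10, 20->11, 10->7, 6->3, 8->5, 1->1
rank(y): 16->10, 5->4, 4->3, 9->5, 15->9, 13->8, 2->1, 11->7, 3->2, 10->6, 20->11
Step 2: d_i = R_x(i) - R_y(i); compute d_i^2.
  (9-10)^2=1, (2-4)^2=4, (8-3)^2=25, (6-5)^2=1, (4-9)^2=25, (10-8)^2=4, (11-1)^2=100, (7-7)^2=0, (3-2)^2=1, (5-6)^2=1, (1-11)^2=100
sum(d^2) = 262.
Step 3: rho = 1 - 6*262 / (11*(11^2 - 1)) = 1 - 1572/1320 = -0.190909.
Step 4: Under H0, t = rho * sqrt((n-2)/(1-rho^2)) = -0.5835 ~ t(9).
Step 5: Two-sided p-value from the t-distribution with 9 df = 0.573913.
Step 6: alpha = 0.05. fail to reject H0.

rho = -0.1909, p = 0.573913, fail to reject H0 at alpha = 0.05.


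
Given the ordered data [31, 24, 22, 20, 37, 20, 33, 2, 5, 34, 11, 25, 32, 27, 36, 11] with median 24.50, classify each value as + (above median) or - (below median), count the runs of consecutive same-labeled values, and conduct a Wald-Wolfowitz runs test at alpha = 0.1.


Step 1: Compute median = 24.50; label A = above, B = below.
Labels in order: ABBBABABBABAAAAB  (n_A = 8, n_B = 8)
Step 2: Count runs R = 10.
Step 3: Under H0 (random ordering), E[R] = 2*n_A*n_B/(n_A+n_B) + 1 = 2*8*8/16 + 1 = 9.0000.
        Var[R] = 2*n_A*n_B*(2*n_A*n_B - n_A - n_B) / ((n_A+n_B)^2 * (n_A+n_B-1)) = 14336/3840 = 3.7333.
        SD[R] = 1.9322.
Step 4: Continuity-corrected z = (R - 0.5 - E[R]) / SD[R] = (10 - 0.5 - 9.0000) / 1.9322 = 0.2588.
Step 5: Two-sided p-value via normal approximation = 2*(1 - Phi(|z|)) = 0.795809.
Step 6: alpha = 0.1. fail to reject H0.

R = 10, z = 0.2588, p = 0.795809, fail to reject H0.


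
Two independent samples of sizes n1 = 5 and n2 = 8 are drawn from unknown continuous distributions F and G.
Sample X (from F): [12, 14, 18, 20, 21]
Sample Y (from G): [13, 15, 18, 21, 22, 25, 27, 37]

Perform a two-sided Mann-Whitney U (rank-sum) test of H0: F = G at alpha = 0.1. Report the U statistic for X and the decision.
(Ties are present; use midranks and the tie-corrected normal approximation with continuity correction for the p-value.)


Step 1: Combine and sort all 13 observations; assign midranks.
sorted (value, group): (12,X), (13,Y), (14,X), (15,Y), (18,X), (18,Y), (20,X), (21,X), (21,Y), (22,Y), (25,Y), (27,Y), (37,Y)
ranks: 12->1, 13->2, 14->3, 15->4, 18->5.5, 18->5.5, 20->7, 21->8.5, 21->8.5, 22->10, 25->11, 27->12, 37->13
Step 2: Rank sum for X: R1 = 1 + 3 + 5.5 + 7 + 8.5 = 25.
Step 3: U_X = R1 - n1(n1+1)/2 = 25 - 5*6/2 = 25 - 15 = 10.
       U_Y = n1*n2 - U_X = 40 - 10 = 30.
Step 4: Ties are present, so use the tie-corrected normal approximation (with continuity correction) for the p-value.
Step 5: p-value = 0.163169; compare to alpha = 0.1. fail to reject H0.

U_X = 10, p = 0.163169, fail to reject H0 at alpha = 0.1.


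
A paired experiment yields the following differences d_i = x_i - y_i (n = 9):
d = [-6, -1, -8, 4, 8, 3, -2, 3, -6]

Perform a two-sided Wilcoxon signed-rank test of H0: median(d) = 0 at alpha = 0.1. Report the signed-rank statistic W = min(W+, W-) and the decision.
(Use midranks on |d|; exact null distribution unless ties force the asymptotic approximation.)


Step 1: Drop any zero differences (none here) and take |d_i|.
|d| = [6, 1, 8, 4, 8, 3, 2, 3, 6]
Step 2: Midrank |d_i| (ties get averaged ranks).
ranks: |6|->6.5, |1|->1, |8|->8.5, |4|->5, |8|->8.5, |3|->3.5, |2|->2, |3|->3.5, |6|->6.5
Step 3: Attach original signs; sum ranks with positive sign and with negative sign.
W+ = 5 + 8.5 + 3.5 + 3.5 = 20.5
W- = 6.5 + 1 + 8.5 + 2 + 6.5 = 24.5
(Check: W+ + W- = 45 should equal n(n+1)/2 = 45.)
Step 4: Test statistic W = min(W+, W-) = 20.5.
Step 5: Ties in |d|, so use the tie-corrected normal approximation.
        E[W] = n(n+1)/4 = 9*10/4 = 22.5.
        Tie groups: |d|=3 (t=2), |d|=6 (t=2), |d|=8 (t=2); sum(t^3 - t) = 18.
        Var[W] = n(n+1)(2n+1)/24 - sum(t^3-t)/48 = 1710/24 - 18/48 = 70.875.
        z = (W - E[W]) / sqrt(Var[W]) = (20.5 - 22.5) / 8.4187 = -0.2376.
        Two-sided p = 2*Phi(z) = 0.812218.
Step 6: alpha = 0.1. fail to reject H0.

W+ = 20.5, W- = 24.5, W = min = 20.5, p = 0.812218, fail to reject H0.


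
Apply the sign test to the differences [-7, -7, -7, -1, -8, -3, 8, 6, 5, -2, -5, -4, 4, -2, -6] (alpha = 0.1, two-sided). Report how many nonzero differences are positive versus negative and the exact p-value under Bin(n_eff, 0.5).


Step 1: Discard zero differences. Original n = 15; n_eff = number of nonzero differences = 15.
Nonzero differences (with sign): -7, -7, -7, -1, -8, -3, +8, +6, +5, -2, -5, -4, +4, -2, -6
Step 2: Count signs: positive = 4, negative = 11.
Step 3: Under H0: P(positive) = 0.5, so the number of positives S ~ Bin(15, 0.5).
Step 4: Two-sided exact p-value = sum of Bin(15,0.5) probabilities at or below the observed probability = 0.118469.
Step 5: alpha = 0.1. fail to reject H0.

n_eff = 15, pos = 4, neg = 11, p = 0.118469, fail to reject H0.


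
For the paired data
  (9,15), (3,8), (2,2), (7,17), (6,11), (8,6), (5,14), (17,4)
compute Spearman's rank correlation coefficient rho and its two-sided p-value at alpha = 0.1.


Step 1: Rank x and y separately (midranks; no ties here).
rank(x): 9->7, 3->2, 2->1, 7->5, 6->4, 8->6, 5->3, 17->8
rank(y): 15->7, 8->4, 2->1, 17->8, 11->5, 6->3, 14->6, 4->2
Step 2: d_i = R_x(i) - R_y(i); compute d_i^2.
  (7-7)^2=0, (2-4)^2=4, (1-1)^2=0, (5-8)^2=9, (4-5)^2=1, (6-3)^2=9, (3-6)^2=9, (8-2)^2=36
sum(d^2) = 68.
Step 3: rho = 1 - 6*68 / (8*(8^2 - 1)) = 1 - 408/504 = 0.190476.
Step 4: Under H0, t = rho * sqrt((n-2)/(1-rho^2)) = 0.4753 ~ t(6).
Step 5: Two-sided p-value from the t-distribution with 6 df = 0.651401.
Step 6: alpha = 0.1. fail to reject H0.

rho = 0.1905, p = 0.651401, fail to reject H0 at alpha = 0.1.


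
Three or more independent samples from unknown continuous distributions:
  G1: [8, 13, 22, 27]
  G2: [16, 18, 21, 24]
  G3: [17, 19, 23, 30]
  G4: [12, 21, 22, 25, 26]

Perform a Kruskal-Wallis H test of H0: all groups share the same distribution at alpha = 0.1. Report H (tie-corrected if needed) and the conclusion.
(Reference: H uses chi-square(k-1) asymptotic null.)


Step 1: Combine all N = 17 observations and assign midranks.
sorted (value, group, rank): (8,G1,1), (12,G4,2), (13,G1,3), (16,G2,4), (17,G3,5), (18,G2,6), (19,G3,7), (21,G2,8.5), (21,G4,8.5), (22,G1,10.5), (22,G4,10.5), (23,G3,12), (24,G2,13), (25,G4,14), (26,G4,15), (27,G1,16), (30,G3,17)
Step 2: Sum ranks within each group.
R_1 = 30.5 (n_1 = 4)
R_2 = 31.5 (n_2 = 4)
R_3 = 41 (n_3 = 4)
R_4 = 50 (n_4 = 5)
Step 3: H = 12/(N(N+1)) * sum(R_i^2/n_i) - 3(N+1)
     = 12/(17*18) * (30.5^2/4 + 31.5^2/4 + 41^2/4 + 50^2/5) - 3*18
     = 0.039216 * 1400.88 - 54
     = 0.936275.
Step 4: Ties present; correction factor C = 1 - 12/(17^3 - 17) = 0.997549. Corrected H = 0.936275 / 0.997549 = 0.938575.
Step 5: Under H0, H ~ chi^2(3); p-value = 0.816110.
Step 6: alpha = 0.1. fail to reject H0.

H = 0.9386, df = 3, p = 0.816110, fail to reject H0.


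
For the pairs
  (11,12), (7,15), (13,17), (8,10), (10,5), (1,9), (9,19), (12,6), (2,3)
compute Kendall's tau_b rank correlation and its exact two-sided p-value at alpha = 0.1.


Step 1: Enumerate the 36 unordered pairs (i,j) with i<j and classify each by sign(x_j-x_i) * sign(y_j-y_i).
  (1,2):dx=-4,dy=+3->D; (1,3):dx=+2,dy=+5->C; (1,4):dx=-3,dy=-2->C; (1,5):dx=-1,dy=-7->C
  (1,6):dx=-10,dy=-3->C; (1,7):dx=-2,dy=+7->D; (1,8):dx=+1,dy=-6->D; (1,9):dx=-9,dy=-9->C
  (2,3):dx=+6,dy=+2->C; (2,4):dx=+1,dy=-5->D; (2,5):dx=+3,dy=-10->D; (2,6):dx=-6,dy=-6->C
  (2,7):dx=+2,dy=+4->C; (2,8):dx=+5,dy=-9->D; (2,9):dx=-5,dy=-12->C; (3,4):dx=-5,dy=-7->C
  (3,5):dx=-3,dy=-12->C; (3,6):dx=-12,dy=-8->C; (3,7):dx=-4,dy=+2->D; (3,8):dx=-1,dy=-11->C
  (3,9):dx=-11,dy=-14->C; (4,5):dx=+2,dy=-5->D; (4,6):dx=-7,dy=-1->C; (4,7):dx=+1,dy=+9->C
  (4,8):dx=+4,dy=-4->D; (4,9):dx=-6,dy=-7->C; (5,6):dx=-9,dy=+4->D; (5,7):dx=-1,dy=+14->D
  (5,8):dx=+2,dy=+1->C; (5,9):dx=-8,dy=-2->C; (6,7):dx=+8,dy=+10->C; (6,8):dx=+11,dy=-3->D
  (6,9):dx=+1,dy=-6->D; (7,8):dx=+3,dy=-13->D; (7,9):dx=-7,dy=-16->C; (8,9):dx=-10,dy=-3->C
Step 2: C = 22, D = 14, total pairs = 36.
Step 3: tau = (C - D)/(n(n-1)/2) = (22 - 14)/36 = 0.222222.
Step 4: Exact two-sided p-value (enumerate n! = 362880 permutations of y under H0): p = 0.476709.
Step 5: alpha = 0.1. fail to reject H0.

tau_b = 0.2222 (C=22, D=14), p = 0.476709, fail to reject H0.


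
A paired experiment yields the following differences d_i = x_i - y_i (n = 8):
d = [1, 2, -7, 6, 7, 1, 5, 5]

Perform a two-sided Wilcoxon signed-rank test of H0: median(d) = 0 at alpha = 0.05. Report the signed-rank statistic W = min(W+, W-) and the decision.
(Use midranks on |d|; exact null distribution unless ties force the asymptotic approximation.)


Step 1: Drop any zero differences (none here) and take |d_i|.
|d| = [1, 2, 7, 6, 7, 1, 5, 5]
Step 2: Midrank |d_i| (ties get averaged ranks).
ranks: |1|->1.5, |2|->3, |7|->7.5, |6|->6, |7|->7.5, |1|->1.5, |5|->4.5, |5|->4.5
Step 3: Attach original signs; sum ranks with positive sign and with negative sign.
W+ = 1.5 + 3 + 6 + 7.5 + 1.5 + 4.5 + 4.5 = 28.5
W- = 7.5 = 7.5
(Check: W+ + W- = 36 should equal n(n+1)/2 = 36.)
Step 4: Test statistic W = min(W+, W-) = 7.5.
Step 5: Ties in |d|, so use the tie-corrected normal approximation.
        E[W] = n(n+1)/4 = 8*9/4 = 18.
        Tie groups: |d|=1 (t=2), |d|=5 (t=2), |d|=7 (t=2); sum(t^3 - t) = 18.
        Var[W] = n(n+1)(2n+1)/24 - sum(t^3-t)/48 = 1224/24 - 18/48 = 50.625.
        z = (W - E[W]) / sqrt(Var[W]) = (7.5 - 18) / 7.1151 = -1.4757.
        Two-sided p = 2*Phi(z) = 0.140017.
Step 6: alpha = 0.05. fail to reject H0.

W+ = 28.5, W- = 7.5, W = min = 7.5, p = 0.140017, fail to reject H0.


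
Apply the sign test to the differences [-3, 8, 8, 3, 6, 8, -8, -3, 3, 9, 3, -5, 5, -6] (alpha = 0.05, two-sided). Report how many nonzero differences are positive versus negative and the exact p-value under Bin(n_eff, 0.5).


Step 1: Discard zero differences. Original n = 14; n_eff = number of nonzero differences = 14.
Nonzero differences (with sign): -3, +8, +8, +3, +6, +8, -8, -3, +3, +9, +3, -5, +5, -6
Step 2: Count signs: positive = 9, negative = 5.
Step 3: Under H0: P(positive) = 0.5, so the number of positives S ~ Bin(14, 0.5).
Step 4: Two-sided exact p-value = sum of Bin(14,0.5) probabilities at or below the observed probability = 0.423950.
Step 5: alpha = 0.05. fail to reject H0.

n_eff = 14, pos = 9, neg = 5, p = 0.423950, fail to reject H0.


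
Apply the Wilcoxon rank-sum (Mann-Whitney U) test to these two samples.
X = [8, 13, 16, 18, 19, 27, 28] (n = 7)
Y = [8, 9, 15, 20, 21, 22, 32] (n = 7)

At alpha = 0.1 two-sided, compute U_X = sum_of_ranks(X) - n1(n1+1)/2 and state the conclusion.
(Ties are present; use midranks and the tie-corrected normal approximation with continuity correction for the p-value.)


Step 1: Combine and sort all 14 observations; assign midranks.
sorted (value, group): (8,X), (8,Y), (9,Y), (13,X), (15,Y), (16,X), (18,X), (19,X), (20,Y), (21,Y), (22,Y), (27,X), (28,X), (32,Y)
ranks: 8->1.5, 8->1.5, 9->3, 13->4, 15->5, 16->6, 18->7, 19->8, 20->9, 21->10, 22->11, 27->12, 28->13, 32->14
Step 2: Rank sum for X: R1 = 1.5 + 4 + 6 + 7 + 8 + 12 + 13 = 51.5.
Step 3: U_X = R1 - n1(n1+1)/2 = 51.5 - 7*8/2 = 51.5 - 28 = 23.5.
       U_Y = n1*n2 - U_X = 49 - 23.5 = 25.5.
Step 4: Ties are present, so use the tie-corrected normal approximation (with continuity correction) for the p-value.
Step 5: p-value = 0.949004; compare to alpha = 0.1. fail to reject H0.

U_X = 23.5, p = 0.949004, fail to reject H0 at alpha = 0.1.


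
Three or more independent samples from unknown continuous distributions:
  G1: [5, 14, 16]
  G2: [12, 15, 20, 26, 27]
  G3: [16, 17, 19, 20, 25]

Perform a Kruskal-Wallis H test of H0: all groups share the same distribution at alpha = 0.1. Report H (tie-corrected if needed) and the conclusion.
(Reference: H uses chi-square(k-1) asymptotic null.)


Step 1: Combine all N = 13 observations and assign midranks.
sorted (value, group, rank): (5,G1,1), (12,G2,2), (14,G1,3), (15,G2,4), (16,G1,5.5), (16,G3,5.5), (17,G3,7), (19,G3,8), (20,G2,9.5), (20,G3,9.5), (25,G3,11), (26,G2,12), (27,G2,13)
Step 2: Sum ranks within each group.
R_1 = 9.5 (n_1 = 3)
R_2 = 40.5 (n_2 = 5)
R_3 = 41 (n_3 = 5)
Step 3: H = 12/(N(N+1)) * sum(R_i^2/n_i) - 3(N+1)
     = 12/(13*14) * (9.5^2/3 + 40.5^2/5 + 41^2/5) - 3*14
     = 0.065934 * 694.333 - 42
     = 3.780220.
Step 4: Ties present; correction factor C = 1 - 12/(13^3 - 13) = 0.994505. Corrected H = 3.780220 / 0.994505 = 3.801105.
Step 5: Under H0, H ~ chi^2(2); p-value = 0.149486.
Step 6: alpha = 0.1. fail to reject H0.

H = 3.8011, df = 2, p = 0.149486, fail to reject H0.


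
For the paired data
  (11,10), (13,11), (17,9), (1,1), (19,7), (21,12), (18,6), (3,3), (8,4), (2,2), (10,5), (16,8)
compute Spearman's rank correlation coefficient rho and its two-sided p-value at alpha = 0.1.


Step 1: Rank x and y separately (midranks; no ties here).
rank(x): 11->6, 13->7, 17->9, 1->1, 19->11, 21->12, 18->10, 3->3, 8->4, 2->2, 10->5, 16->8
rank(y): 10->10, 11->11, 9->9, 1->1, 7->7, 12->12, 6->6, 3->3, 4->4, 2->2, 5->5, 8->8
Step 2: d_i = R_x(i) - R_y(i); compute d_i^2.
  (6-10)^2=16, (7-11)^2=16, (9-9)^2=0, (1-1)^2=0, (11-7)^2=16, (12-12)^2=0, (10-6)^2=16, (3-3)^2=0, (4-4)^2=0, (2-2)^2=0, (5-5)^2=0, (8-8)^2=0
sum(d^2) = 64.
Step 3: rho = 1 - 6*64 / (12*(12^2 - 1)) = 1 - 384/1716 = 0.776224.
Step 4: Under H0, t = rho * sqrt((n-2)/(1-rho^2)) = 3.8934 ~ t(10).
Step 5: Two-sided p-value from the t-distribution with 10 df = 0.002993.
Step 6: alpha = 0.1. reject H0.

rho = 0.7762, p = 0.002993, reject H0 at alpha = 0.1.


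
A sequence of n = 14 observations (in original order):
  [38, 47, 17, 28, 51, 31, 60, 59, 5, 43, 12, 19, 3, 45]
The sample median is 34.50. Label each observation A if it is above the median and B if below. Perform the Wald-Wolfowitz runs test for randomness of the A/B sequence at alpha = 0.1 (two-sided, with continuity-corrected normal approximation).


Step 1: Compute median = 34.50; label A = above, B = below.
Labels in order: AABBABAABABBBA  (n_A = 7, n_B = 7)
Step 2: Count runs R = 9.
Step 3: Under H0 (random ordering), E[R] = 2*n_A*n_B/(n_A+n_B) + 1 = 2*7*7/14 + 1 = 8.0000.
        Var[R] = 2*n_A*n_B*(2*n_A*n_B - n_A - n_B) / ((n_A+n_B)^2 * (n_A+n_B-1)) = 8232/2548 = 3.2308.
        SD[R] = 1.7974.
Step 4: Continuity-corrected z = (R - 0.5 - E[R]) / SD[R] = (9 - 0.5 - 8.0000) / 1.7974 = 0.2782.
Step 5: Two-sided p-value via normal approximation = 2*(1 - Phi(|z|)) = 0.780879.
Step 6: alpha = 0.1. fail to reject H0.

R = 9, z = 0.2782, p = 0.780879, fail to reject H0.


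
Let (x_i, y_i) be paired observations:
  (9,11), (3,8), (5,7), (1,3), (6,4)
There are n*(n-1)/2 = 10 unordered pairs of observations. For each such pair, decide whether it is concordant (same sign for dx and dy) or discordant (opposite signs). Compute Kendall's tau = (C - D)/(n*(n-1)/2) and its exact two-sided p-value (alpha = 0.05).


Step 1: Enumerate the 10 unordered pairs (i,j) with i<j and classify each by sign(x_j-x_i) * sign(y_j-y_i).
  (1,2):dx=-6,dy=-3->C; (1,3):dx=-4,dy=-4->C; (1,4):dx=-8,dy=-8->C; (1,5):dx=-3,dy=-7->C
  (2,3):dx=+2,dy=-1->D; (2,4):dx=-2,dy=-5->C; (2,5):dx=+3,dy=-4->D; (3,4):dx=-4,dy=-4->C
  (3,5):dx=+1,dy=-3->D; (4,5):dx=+5,dy=+1->C
Step 2: C = 7, D = 3, total pairs = 10.
Step 3: tau = (C - D)/(n(n-1)/2) = (7 - 3)/10 = 0.400000.
Step 4: Exact two-sided p-value (enumerate n! = 120 permutations of y under H0): p = 0.483333.
Step 5: alpha = 0.05. fail to reject H0.

tau_b = 0.4000 (C=7, D=3), p = 0.483333, fail to reject H0.


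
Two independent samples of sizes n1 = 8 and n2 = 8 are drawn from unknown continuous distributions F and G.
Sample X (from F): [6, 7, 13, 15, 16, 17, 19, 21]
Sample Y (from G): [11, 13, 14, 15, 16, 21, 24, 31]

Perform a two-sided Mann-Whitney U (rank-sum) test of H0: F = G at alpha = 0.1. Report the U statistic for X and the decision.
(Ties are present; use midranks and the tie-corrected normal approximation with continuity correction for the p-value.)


Step 1: Combine and sort all 16 observations; assign midranks.
sorted (value, group): (6,X), (7,X), (11,Y), (13,X), (13,Y), (14,Y), (15,X), (15,Y), (16,X), (16,Y), (17,X), (19,X), (21,X), (21,Y), (24,Y), (31,Y)
ranks: 6->1, 7->2, 11->3, 13->4.5, 13->4.5, 14->6, 15->7.5, 15->7.5, 16->9.5, 16->9.5, 17->11, 19->12, 21->13.5, 21->13.5, 24->15, 31->16
Step 2: Rank sum for X: R1 = 1 + 2 + 4.5 + 7.5 + 9.5 + 11 + 12 + 13.5 = 61.
Step 3: U_X = R1 - n1(n1+1)/2 = 61 - 8*9/2 = 61 - 36 = 25.
       U_Y = n1*n2 - U_X = 64 - 25 = 39.
Step 4: Ties are present, so use the tie-corrected normal approximation (with continuity correction) for the p-value.
Step 5: p-value = 0.493563; compare to alpha = 0.1. fail to reject H0.

U_X = 25, p = 0.493563, fail to reject H0 at alpha = 0.1.


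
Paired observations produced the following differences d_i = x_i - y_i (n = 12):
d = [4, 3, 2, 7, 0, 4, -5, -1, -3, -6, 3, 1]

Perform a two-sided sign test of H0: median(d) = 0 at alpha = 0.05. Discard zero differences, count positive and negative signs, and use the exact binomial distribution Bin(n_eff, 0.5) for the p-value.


Step 1: Discard zero differences. Original n = 12; n_eff = number of nonzero differences = 11.
Nonzero differences (with sign): +4, +3, +2, +7, +4, -5, -1, -3, -6, +3, +1
Step 2: Count signs: positive = 7, negative = 4.
Step 3: Under H0: P(positive) = 0.5, so the number of positives S ~ Bin(11, 0.5).
Step 4: Two-sided exact p-value = sum of Bin(11,0.5) probabilities at or below the observed probability = 0.548828.
Step 5: alpha = 0.05. fail to reject H0.

n_eff = 11, pos = 7, neg = 4, p = 0.548828, fail to reject H0.


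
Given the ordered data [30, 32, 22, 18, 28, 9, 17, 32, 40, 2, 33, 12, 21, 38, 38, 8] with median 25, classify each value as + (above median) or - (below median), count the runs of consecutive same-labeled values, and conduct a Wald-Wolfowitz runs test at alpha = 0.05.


Step 1: Compute median = 25; label A = above, B = below.
Labels in order: AABBABBAABABBAAB  (n_A = 8, n_B = 8)
Step 2: Count runs R = 10.
Step 3: Under H0 (random ordering), E[R] = 2*n_A*n_B/(n_A+n_B) + 1 = 2*8*8/16 + 1 = 9.0000.
        Var[R] = 2*n_A*n_B*(2*n_A*n_B - n_A - n_B) / ((n_A+n_B)^2 * (n_A+n_B-1)) = 14336/3840 = 3.7333.
        SD[R] = 1.9322.
Step 4: Continuity-corrected z = (R - 0.5 - E[R]) / SD[R] = (10 - 0.5 - 9.0000) / 1.9322 = 0.2588.
Step 5: Two-sided p-value via normal approximation = 2*(1 - Phi(|z|)) = 0.795809.
Step 6: alpha = 0.05. fail to reject H0.

R = 10, z = 0.2588, p = 0.795809, fail to reject H0.


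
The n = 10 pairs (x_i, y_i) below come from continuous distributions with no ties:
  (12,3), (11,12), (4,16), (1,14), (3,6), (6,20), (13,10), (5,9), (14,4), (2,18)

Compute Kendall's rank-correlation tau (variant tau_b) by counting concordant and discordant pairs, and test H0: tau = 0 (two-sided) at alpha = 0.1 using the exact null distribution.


Step 1: Enumerate the 45 unordered pairs (i,j) with i<j and classify each by sign(x_j-x_i) * sign(y_j-y_i).
  (1,2):dx=-1,dy=+9->D; (1,3):dx=-8,dy=+13->D; (1,4):dx=-11,dy=+11->D; (1,5):dx=-9,dy=+3->D
  (1,6):dx=-6,dy=+17->D; (1,7):dx=+1,dy=+7->C; (1,8):dx=-7,dy=+6->D; (1,9):dx=+2,dy=+1->C
  (1,10):dx=-10,dy=+15->D; (2,3):dx=-7,dy=+4->D; (2,4):dx=-10,dy=+2->D; (2,5):dx=-8,dy=-6->C
  (2,6):dx=-5,dy=+8->D; (2,7):dx=+2,dy=-2->D; (2,8):dx=-6,dy=-3->C; (2,9):dx=+3,dy=-8->D
  (2,10):dx=-9,dy=+6->D; (3,4):dx=-3,dy=-2->C; (3,5):dx=-1,dy=-10->C; (3,6):dx=+2,dy=+4->C
  (3,7):dx=+9,dy=-6->D; (3,8):dx=+1,dy=-7->D; (3,9):dx=+10,dy=-12->D; (3,10):dx=-2,dy=+2->D
  (4,5):dx=+2,dy=-8->D; (4,6):dx=+5,dy=+6->C; (4,7):dx=+12,dy=-4->D; (4,8):dx=+4,dy=-5->D
  (4,9):dx=+13,dy=-10->D; (4,10):dx=+1,dy=+4->C; (5,6):dx=+3,dy=+14->C; (5,7):dx=+10,dy=+4->C
  (5,8):dx=+2,dy=+3->C; (5,9):dx=+11,dy=-2->D; (5,10):dx=-1,dy=+12->D; (6,7):dx=+7,dy=-10->D
  (6,8):dx=-1,dy=-11->C; (6,9):dx=+8,dy=-16->D; (6,10):dx=-4,dy=-2->C; (7,8):dx=-8,dy=-1->C
  (7,9):dx=+1,dy=-6->D; (7,10):dx=-11,dy=+8->D; (8,9):dx=+9,dy=-5->D; (8,10):dx=-3,dy=+9->D
  (9,10):dx=-12,dy=+14->D
Step 2: C = 15, D = 30, total pairs = 45.
Step 3: tau = (C - D)/(n(n-1)/2) = (15 - 30)/45 = -0.333333.
Step 4: Exact two-sided p-value (enumerate n! = 3628800 permutations of y under H0): p = 0.216373.
Step 5: alpha = 0.1. fail to reject H0.

tau_b = -0.3333 (C=15, D=30), p = 0.216373, fail to reject H0.


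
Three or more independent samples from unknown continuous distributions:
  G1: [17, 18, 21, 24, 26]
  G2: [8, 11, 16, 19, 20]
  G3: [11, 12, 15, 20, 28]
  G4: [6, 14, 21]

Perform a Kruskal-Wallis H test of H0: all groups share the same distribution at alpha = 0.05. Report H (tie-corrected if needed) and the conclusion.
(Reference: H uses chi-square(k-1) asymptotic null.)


Step 1: Combine all N = 18 observations and assign midranks.
sorted (value, group, rank): (6,G4,1), (8,G2,2), (11,G2,3.5), (11,G3,3.5), (12,G3,5), (14,G4,6), (15,G3,7), (16,G2,8), (17,G1,9), (18,G1,10), (19,G2,11), (20,G2,12.5), (20,G3,12.5), (21,G1,14.5), (21,G4,14.5), (24,G1,16), (26,G1,17), (28,G3,18)
Step 2: Sum ranks within each group.
R_1 = 66.5 (n_1 = 5)
R_2 = 37 (n_2 = 5)
R_3 = 46 (n_3 = 5)
R_4 = 21.5 (n_4 = 3)
Step 3: H = 12/(N(N+1)) * sum(R_i^2/n_i) - 3(N+1)
     = 12/(18*19) * (66.5^2/5 + 37^2/5 + 46^2/5 + 21.5^2/3) - 3*19
     = 0.035088 * 1735.53 - 57
     = 3.895906.
Step 4: Ties present; correction factor C = 1 - 18/(18^3 - 18) = 0.996904. Corrected H = 3.895906 / 0.996904 = 3.908006.
Step 5: Under H0, H ~ chi^2(3); p-value = 0.271571.
Step 6: alpha = 0.05. fail to reject H0.

H = 3.9080, df = 3, p = 0.271571, fail to reject H0.


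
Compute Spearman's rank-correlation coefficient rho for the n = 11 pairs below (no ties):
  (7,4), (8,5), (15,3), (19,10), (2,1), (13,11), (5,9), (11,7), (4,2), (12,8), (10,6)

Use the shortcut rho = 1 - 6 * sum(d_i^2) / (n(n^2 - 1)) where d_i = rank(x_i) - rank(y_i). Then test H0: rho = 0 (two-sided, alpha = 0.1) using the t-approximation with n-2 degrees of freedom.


Step 1: Rank x and y separately (midranks; no ties here).
rank(x): 7->4, 8->5, 15->10, 19->11, 2->1, 13->9, 5->3, 11->7, 4->2, 12->8, 10->6
rank(y): 4->4, 5->5, 3->3, 10->10, 1->1, 11->11, 9->9, 7->7, 2->2, 8->8, 6->6
Step 2: d_i = R_x(i) - R_y(i); compute d_i^2.
  (4-4)^2=0, (5-5)^2=0, (10-3)^2=49, (11-10)^2=1, (1-1)^2=0, (9-11)^2=4, (3-9)^2=36, (7-7)^2=0, (2-2)^2=0, (8-8)^2=0, (6-6)^2=0
sum(d^2) = 90.
Step 3: rho = 1 - 6*90 / (11*(11^2 - 1)) = 1 - 540/1320 = 0.590909.
Step 4: Under H0, t = rho * sqrt((n-2)/(1-rho^2)) = 2.1974 ~ t(9).
Step 5: Two-sided p-value from the t-distribution with 9 df = 0.055576.
Step 6: alpha = 0.1. reject H0.

rho = 0.5909, p = 0.055576, reject H0 at alpha = 0.1.


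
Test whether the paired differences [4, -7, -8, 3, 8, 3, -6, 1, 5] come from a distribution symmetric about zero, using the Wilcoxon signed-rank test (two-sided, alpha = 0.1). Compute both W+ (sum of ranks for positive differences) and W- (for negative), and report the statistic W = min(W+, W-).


Step 1: Drop any zero differences (none here) and take |d_i|.
|d| = [4, 7, 8, 3, 8, 3, 6, 1, 5]
Step 2: Midrank |d_i| (ties get averaged ranks).
ranks: |4|->4, |7|->7, |8|->8.5, |3|->2.5, |8|->8.5, |3|->2.5, |6|->6, |1|->1, |5|->5
Step 3: Attach original signs; sum ranks with positive sign and with negative sign.
W+ = 4 + 2.5 + 8.5 + 2.5 + 1 + 5 = 23.5
W- = 7 + 8.5 + 6 = 21.5
(Check: W+ + W- = 45 should equal n(n+1)/2 = 45.)
Step 4: Test statistic W = min(W+, W-) = 21.5.
Step 5: Ties in |d|, so use the tie-corrected normal approximation.
        E[W] = n(n+1)/4 = 9*10/4 = 22.5.
        Tie groups: |d|=3 (t=2), |d|=8 (t=2); sum(t^3 - t) = 12.
        Var[W] = n(n+1)(2n+1)/24 - sum(t^3-t)/48 = 1710/24 - 12/48 = 71.
        z = (W - E[W]) / sqrt(Var[W]) = (21.5 - 22.5) / 8.4261 = -0.1187.
        Two-sided p = 2*Phi(z) = 0.905530.
Step 6: alpha = 0.1. fail to reject H0.

W+ = 23.5, W- = 21.5, W = min = 21.5, p = 0.905530, fail to reject H0.


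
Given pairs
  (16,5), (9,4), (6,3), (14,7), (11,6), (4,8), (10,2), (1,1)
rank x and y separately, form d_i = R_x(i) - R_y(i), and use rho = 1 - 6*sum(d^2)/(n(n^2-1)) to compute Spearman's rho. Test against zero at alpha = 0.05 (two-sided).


Step 1: Rank x and y separately (midranks; no ties here).
rank(x): 16->8, 9->4, 6->3, 14->7, 11->6, 4->2, 10->5, 1->1
rank(y): 5->5, 4->4, 3->3, 7->7, 6->6, 8->8, 2->2, 1->1
Step 2: d_i = R_x(i) - R_y(i); compute d_i^2.
  (8-5)^2=9, (4-4)^2=0, (3-3)^2=0, (7-7)^2=0, (6-6)^2=0, (2-8)^2=36, (5-2)^2=9, (1-1)^2=0
sum(d^2) = 54.
Step 3: rho = 1 - 6*54 / (8*(8^2 - 1)) = 1 - 324/504 = 0.357143.
Step 4: Under H0, t = rho * sqrt((n-2)/(1-rho^2)) = 0.9366 ~ t(6).
Step 5: Two-sided p-value from the t-distribution with 6 df = 0.385121.
Step 6: alpha = 0.05. fail to reject H0.

rho = 0.3571, p = 0.385121, fail to reject H0 at alpha = 0.05.


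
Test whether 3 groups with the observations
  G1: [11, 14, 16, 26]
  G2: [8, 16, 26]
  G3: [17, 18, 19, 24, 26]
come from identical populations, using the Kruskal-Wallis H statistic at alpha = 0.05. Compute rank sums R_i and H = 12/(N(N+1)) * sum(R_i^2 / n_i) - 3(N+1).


Step 1: Combine all N = 12 observations and assign midranks.
sorted (value, group, rank): (8,G2,1), (11,G1,2), (14,G1,3), (16,G1,4.5), (16,G2,4.5), (17,G3,6), (18,G3,7), (19,G3,8), (24,G3,9), (26,G1,11), (26,G2,11), (26,G3,11)
Step 2: Sum ranks within each group.
R_1 = 20.5 (n_1 = 4)
R_2 = 16.5 (n_2 = 3)
R_3 = 41 (n_3 = 5)
Step 3: H = 12/(N(N+1)) * sum(R_i^2/n_i) - 3(N+1)
     = 12/(12*13) * (20.5^2/4 + 16.5^2/3 + 41^2/5) - 3*13
     = 0.076923 * 532.013 - 39
     = 1.924038.
Step 4: Ties present; correction factor C = 1 - 30/(12^3 - 12) = 0.982517. Corrected H = 1.924038 / 0.982517 = 1.958274.
Step 5: Under H0, H ~ chi^2(2); p-value = 0.375635.
Step 6: alpha = 0.05. fail to reject H0.

H = 1.9583, df = 2, p = 0.375635, fail to reject H0.


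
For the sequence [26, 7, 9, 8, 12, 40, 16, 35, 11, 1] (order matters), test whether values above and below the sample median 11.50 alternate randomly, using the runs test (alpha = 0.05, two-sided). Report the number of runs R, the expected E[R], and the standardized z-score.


Step 1: Compute median = 11.50; label A = above, B = below.
Labels in order: ABBBAAAABB  (n_A = 5, n_B = 5)
Step 2: Count runs R = 4.
Step 3: Under H0 (random ordering), E[R] = 2*n_A*n_B/(n_A+n_B) + 1 = 2*5*5/10 + 1 = 6.0000.
        Var[R] = 2*n_A*n_B*(2*n_A*n_B - n_A - n_B) / ((n_A+n_B)^2 * (n_A+n_B-1)) = 2000/900 = 2.2222.
        SD[R] = 1.4907.
Step 4: Continuity-corrected z = (R + 0.5 - E[R]) / SD[R] = (4 + 0.5 - 6.0000) / 1.4907 = -1.0062.
Step 5: Two-sided p-value via normal approximation = 2*(1 - Phi(|z|)) = 0.314305.
Step 6: alpha = 0.05. fail to reject H0.

R = 4, z = -1.0062, p = 0.314305, fail to reject H0.


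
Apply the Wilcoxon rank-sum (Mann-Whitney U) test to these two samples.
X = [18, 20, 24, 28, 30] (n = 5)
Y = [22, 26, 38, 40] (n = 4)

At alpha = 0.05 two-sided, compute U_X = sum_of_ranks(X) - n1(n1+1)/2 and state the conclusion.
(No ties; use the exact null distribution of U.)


Step 1: Combine and sort all 9 observations; assign midranks.
sorted (value, group): (18,X), (20,X), (22,Y), (24,X), (26,Y), (28,X), (30,X), (38,Y), (40,Y)
ranks: 18->1, 20->2, 22->3, 24->4, 26->5, 28->6, 30->7, 38->8, 40->9
Step 2: Rank sum for X: R1 = 1 + 2 + 4 + 6 + 7 = 20.
Step 3: U_X = R1 - n1(n1+1)/2 = 20 - 5*6/2 = 20 - 15 = 5.
       U_Y = n1*n2 - U_X = 20 - 5 = 15.
Step 4: No ties, so the exact null distribution of U (based on enumerating the C(9,5) = 126 equally likely rank assignments) gives the two-sided p-value.
Step 5: p-value = 0.285714; compare to alpha = 0.05. fail to reject H0.

U_X = 5, p = 0.285714, fail to reject H0 at alpha = 0.05.


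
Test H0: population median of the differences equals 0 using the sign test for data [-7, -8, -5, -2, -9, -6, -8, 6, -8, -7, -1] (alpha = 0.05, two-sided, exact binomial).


Step 1: Discard zero differences. Original n = 11; n_eff = number of nonzero differences = 11.
Nonzero differences (with sign): -7, -8, -5, -2, -9, -6, -8, +6, -8, -7, -1
Step 2: Count signs: positive = 1, negative = 10.
Step 3: Under H0: P(positive) = 0.5, so the number of positives S ~ Bin(11, 0.5).
Step 4: Two-sided exact p-value = sum of Bin(11,0.5) probabilities at or below the observed probability = 0.011719.
Step 5: alpha = 0.05. reject H0.

n_eff = 11, pos = 1, neg = 10, p = 0.011719, reject H0.


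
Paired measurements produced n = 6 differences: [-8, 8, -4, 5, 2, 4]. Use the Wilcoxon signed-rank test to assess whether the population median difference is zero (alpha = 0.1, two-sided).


Step 1: Drop any zero differences (none here) and take |d_i|.
|d| = [8, 8, 4, 5, 2, 4]
Step 2: Midrank |d_i| (ties get averaged ranks).
ranks: |8|->5.5, |8|->5.5, |4|->2.5, |5|->4, |2|->1, |4|->2.5
Step 3: Attach original signs; sum ranks with positive sign and with negative sign.
W+ = 5.5 + 4 + 1 + 2.5 = 13
W- = 5.5 + 2.5 = 8
(Check: W+ + W- = 21 should equal n(n+1)/2 = 21.)
Step 4: Test statistic W = min(W+, W-) = 8.
Step 5: Ties in |d|, so use the tie-corrected normal approximation.
        E[W] = n(n+1)/4 = 6*7/4 = 10.5.
        Tie groups: |d|=4 (t=2), |d|=8 (t=2); sum(t^3 - t) = 12.
        Var[W] = n(n+1)(2n+1)/24 - sum(t^3-t)/48 = 546/24 - 12/48 = 22.5.
        z = (W - E[W]) / sqrt(Var[W]) = (8 - 10.5) / 4.7434 = -0.5270.
        Two-sided p = 2*Phi(z) = 0.598161.
Step 6: alpha = 0.1. fail to reject H0.

W+ = 13, W- = 8, W = min = 8, p = 0.598161, fail to reject H0.


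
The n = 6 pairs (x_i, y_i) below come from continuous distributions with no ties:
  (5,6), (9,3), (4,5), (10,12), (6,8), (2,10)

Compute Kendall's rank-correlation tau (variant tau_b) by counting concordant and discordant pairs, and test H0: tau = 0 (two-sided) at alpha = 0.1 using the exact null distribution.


Step 1: Enumerate the 15 unordered pairs (i,j) with i<j and classify each by sign(x_j-x_i) * sign(y_j-y_i).
  (1,2):dx=+4,dy=-3->D; (1,3):dx=-1,dy=-1->C; (1,4):dx=+5,dy=+6->C; (1,5):dx=+1,dy=+2->C
  (1,6):dx=-3,dy=+4->D; (2,3):dx=-5,dy=+2->D; (2,4):dx=+1,dy=+9->C; (2,5):dx=-3,dy=+5->D
  (2,6):dx=-7,dy=+7->D; (3,4):dx=+6,dy=+7->C; (3,5):dx=+2,dy=+3->C; (3,6):dx=-2,dy=+5->D
  (4,5):dx=-4,dy=-4->C; (4,6):dx=-8,dy=-2->C; (5,6):dx=-4,dy=+2->D
Step 2: C = 8, D = 7, total pairs = 15.
Step 3: tau = (C - D)/(n(n-1)/2) = (8 - 7)/15 = 0.066667.
Step 4: Exact two-sided p-value (enumerate n! = 720 permutations of y under H0): p = 1.000000.
Step 5: alpha = 0.1. fail to reject H0.

tau_b = 0.0667 (C=8, D=7), p = 1.000000, fail to reject H0.


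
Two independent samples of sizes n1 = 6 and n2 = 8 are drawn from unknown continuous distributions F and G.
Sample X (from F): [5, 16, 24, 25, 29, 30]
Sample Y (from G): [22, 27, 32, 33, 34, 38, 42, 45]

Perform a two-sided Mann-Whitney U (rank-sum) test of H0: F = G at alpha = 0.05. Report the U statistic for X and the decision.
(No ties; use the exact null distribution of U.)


Step 1: Combine and sort all 14 observations; assign midranks.
sorted (value, group): (5,X), (16,X), (22,Y), (24,X), (25,X), (27,Y), (29,X), (30,X), (32,Y), (33,Y), (34,Y), (38,Y), (42,Y), (45,Y)
ranks: 5->1, 16->2, 22->3, 24->4, 25->5, 27->6, 29->7, 30->8, 32->9, 33->10, 34->11, 38->12, 42->13, 45->14
Step 2: Rank sum for X: R1 = 1 + 2 + 4 + 5 + 7 + 8 = 27.
Step 3: U_X = R1 - n1(n1+1)/2 = 27 - 6*7/2 = 27 - 21 = 6.
       U_Y = n1*n2 - U_X = 48 - 6 = 42.
Step 4: No ties, so the exact null distribution of U (based on enumerating the C(14,6) = 3003 equally likely rank assignments) gives the two-sided p-value.
Step 5: p-value = 0.019980; compare to alpha = 0.05. reject H0.

U_X = 6, p = 0.019980, reject H0 at alpha = 0.05.
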